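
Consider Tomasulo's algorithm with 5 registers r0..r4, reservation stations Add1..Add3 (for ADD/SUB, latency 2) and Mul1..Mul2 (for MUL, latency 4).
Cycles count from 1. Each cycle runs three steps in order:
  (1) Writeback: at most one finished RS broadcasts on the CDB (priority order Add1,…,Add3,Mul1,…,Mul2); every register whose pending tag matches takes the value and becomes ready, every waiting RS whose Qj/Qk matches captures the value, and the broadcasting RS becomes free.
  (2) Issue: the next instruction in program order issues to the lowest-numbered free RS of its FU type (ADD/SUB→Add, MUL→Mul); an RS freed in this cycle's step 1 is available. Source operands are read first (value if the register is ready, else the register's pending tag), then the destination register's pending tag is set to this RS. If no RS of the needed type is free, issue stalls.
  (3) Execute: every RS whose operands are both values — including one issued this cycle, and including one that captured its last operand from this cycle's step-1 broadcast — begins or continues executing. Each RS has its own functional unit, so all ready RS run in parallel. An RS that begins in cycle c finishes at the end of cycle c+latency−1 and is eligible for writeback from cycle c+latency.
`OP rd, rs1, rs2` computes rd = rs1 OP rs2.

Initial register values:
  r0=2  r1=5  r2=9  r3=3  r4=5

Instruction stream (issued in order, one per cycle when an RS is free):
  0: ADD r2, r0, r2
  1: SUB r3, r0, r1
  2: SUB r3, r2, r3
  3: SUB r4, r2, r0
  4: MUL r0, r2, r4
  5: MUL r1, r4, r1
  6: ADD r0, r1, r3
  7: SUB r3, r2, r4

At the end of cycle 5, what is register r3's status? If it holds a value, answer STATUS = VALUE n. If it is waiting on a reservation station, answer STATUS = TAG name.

STATUS = TAG Add1

cycle 1: issue ADD r2<-Add1 // r0:2,r1:5,r2:Add1,r3:3,r4:5
cycle 2: issue SUB r3<-Add2 // r0:2,r1:5,r2:Add1,r3:Add2,r4:5
cycle 3: CDB Add1=11; issue SUB r3<-Add1 // r0:2,r1:5,r2:11,r3:Add1,r4:5
cycle 4: CDB Add2=-3; issue SUB r4<-Add2 // r0:2,r1:5,r2:11,r3:Add1,r4:Add2
cycle 5: issue MUL r0<-Mul1 // r0:Mul1,r1:5,r2:11,r3:Add1,r4:Add2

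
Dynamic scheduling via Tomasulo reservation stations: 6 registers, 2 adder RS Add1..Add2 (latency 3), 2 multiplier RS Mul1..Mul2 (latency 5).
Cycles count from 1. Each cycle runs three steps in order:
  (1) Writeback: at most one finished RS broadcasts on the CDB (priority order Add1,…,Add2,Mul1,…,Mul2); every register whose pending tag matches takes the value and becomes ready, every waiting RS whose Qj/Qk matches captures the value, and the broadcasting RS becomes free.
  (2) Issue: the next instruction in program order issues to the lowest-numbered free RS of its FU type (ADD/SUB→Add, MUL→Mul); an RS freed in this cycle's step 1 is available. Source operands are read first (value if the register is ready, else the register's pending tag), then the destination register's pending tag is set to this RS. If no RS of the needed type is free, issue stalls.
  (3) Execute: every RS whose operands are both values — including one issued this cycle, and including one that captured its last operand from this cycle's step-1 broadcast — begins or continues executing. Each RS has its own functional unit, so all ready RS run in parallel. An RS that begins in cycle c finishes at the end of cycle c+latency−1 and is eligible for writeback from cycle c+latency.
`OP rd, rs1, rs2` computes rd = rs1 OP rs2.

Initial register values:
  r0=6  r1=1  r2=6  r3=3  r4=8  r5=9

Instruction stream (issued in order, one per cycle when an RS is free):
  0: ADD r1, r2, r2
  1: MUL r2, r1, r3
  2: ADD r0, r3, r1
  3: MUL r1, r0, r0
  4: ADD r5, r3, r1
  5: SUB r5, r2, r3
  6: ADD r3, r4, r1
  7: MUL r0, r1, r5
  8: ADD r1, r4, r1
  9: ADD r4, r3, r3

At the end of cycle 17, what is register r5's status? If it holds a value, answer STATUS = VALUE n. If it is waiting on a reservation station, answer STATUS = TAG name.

STATUS = VALUE 33

c1: issue ADD r1<-Add1 | r0:6,r1:Add1,r2:6,r3:3,r4:8,r5:9
c2: issue MUL r2<-Mul1 | r0:6,r1:Add1,r2:Mul1,r3:3,r4:8,r5:9
c3: issue ADD r0<-Add2 | r0:Add2,r1:Add1,r2:Mul1,r3:3,r4:8,r5:9
c4: CDB Add1=12; issue MUL r1<-Mul2 | r0:Add2,r1:Mul2,r2:Mul1,r3:3,r4:8,r5:9
c5: issue ADD r5<-Add1 | r0:Add2,r1:Mul2,r2:Mul1,r3:3,r4:8,r5:Add1
c6: stall | r0:Add2,r1:Mul2,r2:Mul1,r3:3,r4:8,r5:Add1
c7: CDB Add2=15; issue SUB r5<-Add2 | r0:15,r1:Mul2,r2:Mul1,r3:3,r4:8,r5:Add2
c8: stall | r0:15,r1:Mul2,r2:Mul1,r3:3,r4:8,r5:Add2
c9: CDB Mul1=36; stall | r0:15,r1:Mul2,r2:36,r3:3,r4:8,r5:Add2
c10: stall | r0:15,r1:Mul2,r2:36,r3:3,r4:8,r5:Add2
c11: stall | r0:15,r1:Mul2,r2:36,r3:3,r4:8,r5:Add2
c12: CDB Add2=33; issue ADD r3<-Add2 | r0:15,r1:Mul2,r2:36,r3:Add2,r4:8,r5:33
c13: CDB Mul2=225; issue MUL r0<-Mul1 | r0:Mul1,r1:225,r2:36,r3:Add2,r4:8,r5:33
c14: stall | r0:Mul1,r1:225,r2:36,r3:Add2,r4:8,r5:33
c15: stall | r0:Mul1,r1:225,r2:36,r3:Add2,r4:8,r5:33
c16: CDB Add1=228; issue ADD r1<-Add1 | r0:Mul1,r1:Add1,r2:36,r3:Add2,r4:8,r5:33
c17: CDB Add2=233; issue ADD r4<-Add2 | r0:Mul1,r1:Add1,r2:36,r3:233,r4:Add2,r5:33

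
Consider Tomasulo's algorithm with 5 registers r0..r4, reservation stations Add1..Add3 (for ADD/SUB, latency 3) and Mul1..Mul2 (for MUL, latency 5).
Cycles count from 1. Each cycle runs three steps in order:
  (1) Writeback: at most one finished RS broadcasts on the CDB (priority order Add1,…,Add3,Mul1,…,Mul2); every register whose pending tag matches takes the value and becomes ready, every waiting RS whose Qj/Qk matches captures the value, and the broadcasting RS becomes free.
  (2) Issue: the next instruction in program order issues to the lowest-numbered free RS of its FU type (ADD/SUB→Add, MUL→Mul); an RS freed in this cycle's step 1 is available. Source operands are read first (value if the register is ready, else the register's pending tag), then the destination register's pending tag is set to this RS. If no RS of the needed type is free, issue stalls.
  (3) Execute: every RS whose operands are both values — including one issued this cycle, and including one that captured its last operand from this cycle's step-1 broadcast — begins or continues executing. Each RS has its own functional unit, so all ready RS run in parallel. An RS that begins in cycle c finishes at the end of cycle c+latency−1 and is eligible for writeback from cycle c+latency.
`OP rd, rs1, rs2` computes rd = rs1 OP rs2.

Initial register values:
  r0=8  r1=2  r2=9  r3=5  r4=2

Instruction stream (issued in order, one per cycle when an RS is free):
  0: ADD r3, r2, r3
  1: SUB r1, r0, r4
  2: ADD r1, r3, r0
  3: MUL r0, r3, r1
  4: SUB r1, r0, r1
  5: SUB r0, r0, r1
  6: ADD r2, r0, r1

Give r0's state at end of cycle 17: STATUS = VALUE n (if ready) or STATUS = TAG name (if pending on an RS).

STATUS = TAG Add2

cycle 1: issue ADD r3<-Add1 // r0:8,r1:2,r2:9,r3:Add1,r4:2
cycle 2: issue SUB r1<-Add2 // r0:8,r1:Add2,r2:9,r3:Add1,r4:2
cycle 3: issue ADD r1<-Add3 // r0:8,r1:Add3,r2:9,r3:Add1,r4:2
cycle 4: CDB Add1=14; issue MUL r0<-Mul1 // r0:Mul1,r1:Add3,r2:9,r3:14,r4:2
cycle 5: CDB Add2=6; issue SUB r1<-Add1 // r0:Mul1,r1:Add1,r2:9,r3:14,r4:2
cycle 6: issue SUB r0<-Add2 // r0:Add2,r1:Add1,r2:9,r3:14,r4:2
cycle 7: CDB Add3=22; issue ADD r2<-Add3 // r0:Add2,r1:Add1,r2:Add3,r3:14,r4:2
cycle 8: - // r0:Add2,r1:Add1,r2:Add3,r3:14,r4:2
cycle 9: - // r0:Add2,r1:Add1,r2:Add3,r3:14,r4:2
cycle 10: - // r0:Add2,r1:Add1,r2:Add3,r3:14,r4:2
cycle 11: - // r0:Add2,r1:Add1,r2:Add3,r3:14,r4:2
cycle 12: CDB Mul1=308 // r0:Add2,r1:Add1,r2:Add3,r3:14,r4:2
cycle 13: - // r0:Add2,r1:Add1,r2:Add3,r3:14,r4:2
cycle 14: - // r0:Add2,r1:Add1,r2:Add3,r3:14,r4:2
cycle 15: CDB Add1=286 // r0:Add2,r1:286,r2:Add3,r3:14,r4:2
cycle 16: - // r0:Add2,r1:286,r2:Add3,r3:14,r4:2
cycle 17: - // r0:Add2,r1:286,r2:Add3,r3:14,r4:2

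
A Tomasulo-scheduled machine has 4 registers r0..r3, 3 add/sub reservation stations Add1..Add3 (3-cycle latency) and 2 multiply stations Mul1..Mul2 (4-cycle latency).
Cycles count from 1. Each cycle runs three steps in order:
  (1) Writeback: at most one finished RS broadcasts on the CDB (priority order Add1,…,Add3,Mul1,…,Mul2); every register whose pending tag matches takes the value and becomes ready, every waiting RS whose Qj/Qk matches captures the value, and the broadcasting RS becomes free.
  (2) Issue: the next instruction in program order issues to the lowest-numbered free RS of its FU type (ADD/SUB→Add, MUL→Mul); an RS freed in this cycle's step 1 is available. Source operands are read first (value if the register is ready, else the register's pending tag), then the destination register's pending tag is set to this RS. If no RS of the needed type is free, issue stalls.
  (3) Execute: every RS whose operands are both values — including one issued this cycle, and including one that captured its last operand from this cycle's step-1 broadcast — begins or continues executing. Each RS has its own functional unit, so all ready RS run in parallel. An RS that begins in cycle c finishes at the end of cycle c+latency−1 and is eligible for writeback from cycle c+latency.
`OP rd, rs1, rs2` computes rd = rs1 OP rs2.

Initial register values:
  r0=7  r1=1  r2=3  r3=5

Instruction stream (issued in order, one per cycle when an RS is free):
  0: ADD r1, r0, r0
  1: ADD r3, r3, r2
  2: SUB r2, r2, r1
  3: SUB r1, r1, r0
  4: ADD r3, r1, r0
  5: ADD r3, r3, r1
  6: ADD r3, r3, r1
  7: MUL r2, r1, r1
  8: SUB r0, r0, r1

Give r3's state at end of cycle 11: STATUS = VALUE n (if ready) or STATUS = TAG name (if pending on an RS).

  c1: issue ADD r1<-Add1  regs: r0:7,r1:Add1,r2:3,r3:5
  c2: issue ADD r3<-Add2  regs: r0:7,r1:Add1,r2:3,r3:Add2
  c3: issue SUB r2<-Add3  regs: r0:7,r1:Add1,r2:Add3,r3:Add2
  c4: CDB Add1=14; issue SUB r1<-Add1  regs: r0:7,r1:Add1,r2:Add3,r3:Add2
  c5: CDB Add2=8; issue ADD r3<-Add2  regs: r0:7,r1:Add1,r2:Add3,r3:Add2
  c6: stall  regs: r0:7,r1:Add1,r2:Add3,r3:Add2
  c7: CDB Add1=7; issue ADD r3<-Add1  regs: r0:7,r1:7,r2:Add3,r3:Add1
  c8: CDB Add3=-11; issue ADD r3<-Add3  regs: r0:7,r1:7,r2:-11,r3:Add3
  c9: issue MUL r2<-Mul1  regs: r0:7,r1:7,r2:Mul1,r3:Add3
  c10: CDB Add2=14; issue SUB r0<-Add2  regs: r0:Add2,r1:7,r2:Mul1,r3:Add3
  c11: -  regs: r0:Add2,r1:7,r2:Mul1,r3:Add3

STATUS = TAG Add3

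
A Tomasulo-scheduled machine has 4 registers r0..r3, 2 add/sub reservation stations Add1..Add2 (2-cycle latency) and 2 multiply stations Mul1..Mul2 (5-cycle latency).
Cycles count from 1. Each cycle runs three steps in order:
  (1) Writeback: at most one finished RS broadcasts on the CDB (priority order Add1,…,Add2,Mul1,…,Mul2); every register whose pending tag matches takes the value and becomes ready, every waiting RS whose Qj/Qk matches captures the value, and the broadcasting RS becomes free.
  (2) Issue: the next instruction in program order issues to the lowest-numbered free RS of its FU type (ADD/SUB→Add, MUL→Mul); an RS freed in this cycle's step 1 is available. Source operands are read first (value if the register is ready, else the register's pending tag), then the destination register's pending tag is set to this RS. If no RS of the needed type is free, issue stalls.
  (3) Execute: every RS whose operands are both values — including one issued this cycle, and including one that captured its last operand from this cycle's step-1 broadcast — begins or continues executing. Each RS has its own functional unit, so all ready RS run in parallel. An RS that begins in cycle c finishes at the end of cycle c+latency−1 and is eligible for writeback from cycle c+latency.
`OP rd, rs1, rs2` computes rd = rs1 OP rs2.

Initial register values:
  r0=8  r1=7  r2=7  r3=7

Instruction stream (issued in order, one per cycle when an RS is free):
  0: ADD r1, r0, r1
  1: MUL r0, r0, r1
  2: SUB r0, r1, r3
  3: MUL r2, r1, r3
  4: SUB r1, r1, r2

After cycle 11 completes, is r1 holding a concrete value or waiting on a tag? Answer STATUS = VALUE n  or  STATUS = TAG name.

c1: issue ADD r1<-Add1 | r0:8,r1:Add1,r2:7,r3:7
c2: issue MUL r0<-Mul1 | r0:Mul1,r1:Add1,r2:7,r3:7
c3: CDB Add1=15; issue SUB r0<-Add1 | r0:Add1,r1:15,r2:7,r3:7
c4: issue MUL r2<-Mul2 | r0:Add1,r1:15,r2:Mul2,r3:7
c5: CDB Add1=8; issue SUB r1<-Add1 | r0:8,r1:Add1,r2:Mul2,r3:7
c6: - | r0:8,r1:Add1,r2:Mul2,r3:7
c7: - | r0:8,r1:Add1,r2:Mul2,r3:7
c8: CDB Mul1=120 | r0:8,r1:Add1,r2:Mul2,r3:7
c9: CDB Mul2=105 | r0:8,r1:Add1,r2:105,r3:7
c10: - | r0:8,r1:Add1,r2:105,r3:7
c11: CDB Add1=-90 | r0:8,r1:-90,r2:105,r3:7

STATUS = VALUE -90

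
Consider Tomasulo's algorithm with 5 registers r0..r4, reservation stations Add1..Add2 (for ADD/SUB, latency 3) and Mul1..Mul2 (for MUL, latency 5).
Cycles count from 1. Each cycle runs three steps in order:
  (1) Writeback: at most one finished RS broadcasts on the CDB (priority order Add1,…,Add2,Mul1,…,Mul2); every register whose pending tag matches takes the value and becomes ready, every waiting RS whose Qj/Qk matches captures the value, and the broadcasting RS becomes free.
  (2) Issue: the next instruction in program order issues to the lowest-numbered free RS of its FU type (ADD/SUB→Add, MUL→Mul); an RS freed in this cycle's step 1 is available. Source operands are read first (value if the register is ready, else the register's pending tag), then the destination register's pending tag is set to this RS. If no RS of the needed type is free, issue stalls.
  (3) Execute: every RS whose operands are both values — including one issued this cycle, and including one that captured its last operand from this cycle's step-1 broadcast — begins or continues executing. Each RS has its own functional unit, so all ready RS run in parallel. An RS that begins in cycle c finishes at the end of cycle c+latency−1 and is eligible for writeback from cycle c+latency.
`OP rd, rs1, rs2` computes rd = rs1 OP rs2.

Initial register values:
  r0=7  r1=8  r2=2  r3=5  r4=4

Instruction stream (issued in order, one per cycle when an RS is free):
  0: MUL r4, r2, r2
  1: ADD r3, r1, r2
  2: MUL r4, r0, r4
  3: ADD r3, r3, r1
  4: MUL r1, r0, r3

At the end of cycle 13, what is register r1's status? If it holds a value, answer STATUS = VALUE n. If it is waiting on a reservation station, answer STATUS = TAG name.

STATUS = VALUE 126

c1: issue MUL r4<-Mul1 | r0:7,r1:8,r2:2,r3:5,r4:Mul1
c2: issue ADD r3<-Add1 | r0:7,r1:8,r2:2,r3:Add1,r4:Mul1
c3: issue MUL r4<-Mul2 | r0:7,r1:8,r2:2,r3:Add1,r4:Mul2
c4: issue ADD r3<-Add2 | r0:7,r1:8,r2:2,r3:Add2,r4:Mul2
c5: CDB Add1=10; stall | r0:7,r1:8,r2:2,r3:Add2,r4:Mul2
c6: CDB Mul1=4; issue MUL r1<-Mul1 | r0:7,r1:Mul1,r2:2,r3:Add2,r4:Mul2
c7: - | r0:7,r1:Mul1,r2:2,r3:Add2,r4:Mul2
c8: CDB Add2=18 | r0:7,r1:Mul1,r2:2,r3:18,r4:Mul2
c9: - | r0:7,r1:Mul1,r2:2,r3:18,r4:Mul2
c10: - | r0:7,r1:Mul1,r2:2,r3:18,r4:Mul2
c11: CDB Mul2=28 | r0:7,r1:Mul1,r2:2,r3:18,r4:28
c12: - | r0:7,r1:Mul1,r2:2,r3:18,r4:28
c13: CDB Mul1=126 | r0:7,r1:126,r2:2,r3:18,r4:28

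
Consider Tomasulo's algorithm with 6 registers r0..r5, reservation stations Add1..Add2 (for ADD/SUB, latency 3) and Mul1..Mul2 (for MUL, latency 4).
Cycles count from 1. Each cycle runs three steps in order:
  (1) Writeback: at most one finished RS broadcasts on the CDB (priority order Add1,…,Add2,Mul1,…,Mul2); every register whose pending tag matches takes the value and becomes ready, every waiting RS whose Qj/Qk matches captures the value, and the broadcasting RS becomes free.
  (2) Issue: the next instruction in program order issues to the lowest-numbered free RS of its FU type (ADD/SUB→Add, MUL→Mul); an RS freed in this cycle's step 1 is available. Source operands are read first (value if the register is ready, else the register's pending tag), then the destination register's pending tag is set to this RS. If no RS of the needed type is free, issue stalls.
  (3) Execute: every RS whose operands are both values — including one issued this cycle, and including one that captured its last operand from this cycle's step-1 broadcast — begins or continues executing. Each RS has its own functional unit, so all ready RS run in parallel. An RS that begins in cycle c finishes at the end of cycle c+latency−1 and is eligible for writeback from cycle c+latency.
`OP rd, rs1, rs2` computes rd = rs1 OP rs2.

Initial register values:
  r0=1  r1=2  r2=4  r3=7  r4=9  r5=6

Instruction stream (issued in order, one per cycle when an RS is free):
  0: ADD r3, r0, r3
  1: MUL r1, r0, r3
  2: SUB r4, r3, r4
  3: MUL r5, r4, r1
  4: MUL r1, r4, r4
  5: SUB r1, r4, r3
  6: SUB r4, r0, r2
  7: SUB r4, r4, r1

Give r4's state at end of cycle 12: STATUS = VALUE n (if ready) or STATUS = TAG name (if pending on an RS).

c1: issue ADD r3<-Add1 | r0:1,r1:2,r2:4,r3:Add1,r4:9,r5:6
c2: issue MUL r1<-Mul1 | r0:1,r1:Mul1,r2:4,r3:Add1,r4:9,r5:6
c3: issue SUB r4<-Add2 | r0:1,r1:Mul1,r2:4,r3:Add1,r4:Add2,r5:6
c4: CDB Add1=8; issue MUL r5<-Mul2 | r0:1,r1:Mul1,r2:4,r3:8,r4:Add2,r5:Mul2
c5: stall | r0:1,r1:Mul1,r2:4,r3:8,r4:Add2,r5:Mul2
c6: stall | r0:1,r1:Mul1,r2:4,r3:8,r4:Add2,r5:Mul2
c7: CDB Add2=-1; stall | r0:1,r1:Mul1,r2:4,r3:8,r4:-1,r5:Mul2
c8: CDB Mul1=8; issue MUL r1<-Mul1 | r0:1,r1:Mul1,r2:4,r3:8,r4:-1,r5:Mul2
c9: issue SUB r1<-Add1 | r0:1,r1:Add1,r2:4,r3:8,r4:-1,r5:Mul2
c10: issue SUB r4<-Add2 | r0:1,r1:Add1,r2:4,r3:8,r4:Add2,r5:Mul2
c11: stall | r0:1,r1:Add1,r2:4,r3:8,r4:Add2,r5:Mul2
c12: CDB Add1=-9; issue SUB r4<-Add1 | r0:1,r1:-9,r2:4,r3:8,r4:Add1,r5:Mul2

STATUS = TAG Add1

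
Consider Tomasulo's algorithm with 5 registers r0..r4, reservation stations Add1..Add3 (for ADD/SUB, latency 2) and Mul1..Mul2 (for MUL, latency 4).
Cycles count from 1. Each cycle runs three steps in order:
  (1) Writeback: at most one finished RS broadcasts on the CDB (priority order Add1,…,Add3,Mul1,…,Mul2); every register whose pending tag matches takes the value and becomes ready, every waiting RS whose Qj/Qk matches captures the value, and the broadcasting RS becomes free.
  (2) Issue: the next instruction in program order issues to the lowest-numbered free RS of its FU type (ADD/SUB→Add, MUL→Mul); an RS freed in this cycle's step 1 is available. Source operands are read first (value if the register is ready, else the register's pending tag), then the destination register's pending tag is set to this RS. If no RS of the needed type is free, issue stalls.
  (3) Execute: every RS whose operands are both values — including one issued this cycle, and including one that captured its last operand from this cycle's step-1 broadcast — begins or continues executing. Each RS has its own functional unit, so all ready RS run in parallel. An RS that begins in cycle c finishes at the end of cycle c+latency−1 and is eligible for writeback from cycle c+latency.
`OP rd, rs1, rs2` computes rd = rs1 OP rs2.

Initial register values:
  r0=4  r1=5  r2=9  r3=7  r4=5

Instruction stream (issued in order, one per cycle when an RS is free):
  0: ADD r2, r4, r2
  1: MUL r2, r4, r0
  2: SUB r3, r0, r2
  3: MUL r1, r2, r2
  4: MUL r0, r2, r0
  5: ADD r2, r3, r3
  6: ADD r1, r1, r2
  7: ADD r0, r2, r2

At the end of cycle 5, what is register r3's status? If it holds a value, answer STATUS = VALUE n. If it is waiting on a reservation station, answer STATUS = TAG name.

STATUS = TAG Add1

c1: issue ADD r2<-Add1 | r0:4,r1:5,r2:Add1,r3:7,r4:5
c2: issue MUL r2<-Mul1 | r0:4,r1:5,r2:Mul1,r3:7,r4:5
c3: CDB Add1=14; issue SUB r3<-Add1 | r0:4,r1:5,r2:Mul1,r3:Add1,r4:5
c4: issue MUL r1<-Mul2 | r0:4,r1:Mul2,r2:Mul1,r3:Add1,r4:5
c5: stall | r0:4,r1:Mul2,r2:Mul1,r3:Add1,r4:5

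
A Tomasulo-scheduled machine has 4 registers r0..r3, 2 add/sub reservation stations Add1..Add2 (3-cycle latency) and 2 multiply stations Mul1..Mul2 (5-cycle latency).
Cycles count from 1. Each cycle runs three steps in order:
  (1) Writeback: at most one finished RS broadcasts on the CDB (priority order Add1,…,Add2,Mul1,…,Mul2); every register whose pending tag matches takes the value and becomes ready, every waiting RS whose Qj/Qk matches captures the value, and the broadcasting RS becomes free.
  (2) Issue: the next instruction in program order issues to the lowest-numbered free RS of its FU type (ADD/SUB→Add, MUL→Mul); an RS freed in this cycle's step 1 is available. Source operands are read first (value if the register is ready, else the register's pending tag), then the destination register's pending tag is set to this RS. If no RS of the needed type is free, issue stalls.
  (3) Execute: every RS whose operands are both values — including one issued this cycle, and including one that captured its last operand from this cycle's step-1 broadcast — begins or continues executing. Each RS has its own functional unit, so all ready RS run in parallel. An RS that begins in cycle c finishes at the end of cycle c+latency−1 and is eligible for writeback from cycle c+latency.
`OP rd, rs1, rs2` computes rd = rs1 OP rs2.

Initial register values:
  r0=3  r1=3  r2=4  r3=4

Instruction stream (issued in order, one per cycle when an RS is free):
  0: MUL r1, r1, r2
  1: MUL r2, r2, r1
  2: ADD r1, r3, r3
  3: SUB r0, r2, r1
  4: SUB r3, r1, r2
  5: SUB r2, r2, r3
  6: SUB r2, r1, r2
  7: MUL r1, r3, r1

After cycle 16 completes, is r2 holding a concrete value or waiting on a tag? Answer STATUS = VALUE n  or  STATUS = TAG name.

c1: issue MUL r1<-Mul1 | r0:3,r1:Mul1,r2:4,r3:4
c2: issue MUL r2<-Mul2 | r0:3,r1:Mul1,r2:Mul2,r3:4
c3: issue ADD r1<-Add1 | r0:3,r1:Add1,r2:Mul2,r3:4
c4: issue SUB r0<-Add2 | r0:Add2,r1:Add1,r2:Mul2,r3:4
c5: stall | r0:Add2,r1:Add1,r2:Mul2,r3:4
c6: CDB Add1=8; issue SUB r3<-Add1 | r0:Add2,r1:8,r2:Mul2,r3:Add1
c7: CDB Mul1=12; stall | r0:Add2,r1:8,r2:Mul2,r3:Add1
c8: stall | r0:Add2,r1:8,r2:Mul2,r3:Add1
c9: stall | r0:Add2,r1:8,r2:Mul2,r3:Add1
c10: stall | r0:Add2,r1:8,r2:Mul2,r3:Add1
c11: stall | r0:Add2,r1:8,r2:Mul2,r3:Add1
c12: CDB Mul2=48; stall | r0:Add2,r1:8,r2:48,r3:Add1
c13: stall | r0:Add2,r1:8,r2:48,r3:Add1
c14: stall | r0:Add2,r1:8,r2:48,r3:Add1
c15: CDB Add1=-40; issue SUB r2<-Add1 | r0:Add2,r1:8,r2:Add1,r3:-40
c16: CDB Add2=40; issue SUB r2<-Add2 | r0:40,r1:8,r2:Add2,r3:-40

STATUS = TAG Add2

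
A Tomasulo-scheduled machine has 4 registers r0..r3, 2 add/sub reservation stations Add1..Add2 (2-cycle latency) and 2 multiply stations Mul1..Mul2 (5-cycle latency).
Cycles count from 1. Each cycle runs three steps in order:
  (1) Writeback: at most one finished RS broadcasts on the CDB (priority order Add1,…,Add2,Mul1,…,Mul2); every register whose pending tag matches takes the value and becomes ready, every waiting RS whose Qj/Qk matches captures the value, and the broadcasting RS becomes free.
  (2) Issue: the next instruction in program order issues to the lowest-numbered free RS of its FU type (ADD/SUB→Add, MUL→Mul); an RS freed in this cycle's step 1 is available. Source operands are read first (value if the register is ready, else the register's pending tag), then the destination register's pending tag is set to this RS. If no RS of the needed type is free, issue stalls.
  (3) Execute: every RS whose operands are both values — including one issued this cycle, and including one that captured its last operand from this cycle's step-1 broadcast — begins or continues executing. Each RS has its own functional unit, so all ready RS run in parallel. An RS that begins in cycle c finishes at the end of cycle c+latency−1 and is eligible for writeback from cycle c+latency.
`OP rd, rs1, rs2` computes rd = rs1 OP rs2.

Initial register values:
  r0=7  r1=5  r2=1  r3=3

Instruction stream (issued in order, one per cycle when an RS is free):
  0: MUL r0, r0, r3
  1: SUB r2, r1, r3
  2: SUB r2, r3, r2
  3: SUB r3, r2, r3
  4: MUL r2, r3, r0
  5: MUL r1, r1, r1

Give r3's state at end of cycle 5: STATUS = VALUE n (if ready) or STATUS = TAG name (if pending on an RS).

cycle 1: issue MUL r0<-Mul1 // r0:Mul1,r1:5,r2:1,r3:3
cycle 2: issue SUB r2<-Add1 // r0:Mul1,r1:5,r2:Add1,r3:3
cycle 3: issue SUB r2<-Add2 // r0:Mul1,r1:5,r2:Add2,r3:3
cycle 4: CDB Add1=2; issue SUB r3<-Add1 // r0:Mul1,r1:5,r2:Add2,r3:Add1
cycle 5: issue MUL r2<-Mul2 // r0:Mul1,r1:5,r2:Mul2,r3:Add1

STATUS = TAG Add1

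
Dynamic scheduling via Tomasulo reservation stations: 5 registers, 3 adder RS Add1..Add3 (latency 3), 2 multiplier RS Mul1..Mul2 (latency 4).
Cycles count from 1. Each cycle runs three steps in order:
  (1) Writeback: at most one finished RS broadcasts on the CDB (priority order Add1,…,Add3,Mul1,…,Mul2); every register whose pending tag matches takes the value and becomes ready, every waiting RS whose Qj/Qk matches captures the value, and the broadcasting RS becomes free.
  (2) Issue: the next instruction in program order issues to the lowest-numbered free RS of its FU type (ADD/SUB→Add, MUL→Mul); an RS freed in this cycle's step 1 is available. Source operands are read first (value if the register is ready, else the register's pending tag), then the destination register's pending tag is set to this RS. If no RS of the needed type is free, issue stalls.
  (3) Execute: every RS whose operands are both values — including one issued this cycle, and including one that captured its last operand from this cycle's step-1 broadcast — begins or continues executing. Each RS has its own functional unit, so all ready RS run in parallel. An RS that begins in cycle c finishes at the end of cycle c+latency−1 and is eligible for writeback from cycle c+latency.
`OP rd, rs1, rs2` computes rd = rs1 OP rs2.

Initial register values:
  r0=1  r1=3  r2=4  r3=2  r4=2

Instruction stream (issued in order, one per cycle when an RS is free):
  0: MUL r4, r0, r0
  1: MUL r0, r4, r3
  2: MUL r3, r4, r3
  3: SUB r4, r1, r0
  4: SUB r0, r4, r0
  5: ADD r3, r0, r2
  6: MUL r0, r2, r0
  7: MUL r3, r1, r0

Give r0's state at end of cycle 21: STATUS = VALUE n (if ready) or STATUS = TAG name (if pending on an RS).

c1: issue MUL r4<-Mul1 | r0:1,r1:3,r2:4,r3:2,r4:Mul1
c2: issue MUL r0<-Mul2 | r0:Mul2,r1:3,r2:4,r3:2,r4:Mul1
c3: stall | r0:Mul2,r1:3,r2:4,r3:2,r4:Mul1
c4: stall | r0:Mul2,r1:3,r2:4,r3:2,r4:Mul1
c5: CDB Mul1=1; issue MUL r3<-Mul1 | r0:Mul2,r1:3,r2:4,r3:Mul1,r4:1
c6: issue SUB r4<-Add1 | r0:Mul2,r1:3,r2:4,r3:Mul1,r4:Add1
c7: issue SUB r0<-Add2 | r0:Add2,r1:3,r2:4,r3:Mul1,r4:Add1
c8: issue ADD r3<-Add3 | r0:Add2,r1:3,r2:4,r3:Add3,r4:Add1
c9: CDB Mul1=2; issue MUL r0<-Mul1 | r0:Mul1,r1:3,r2:4,r3:Add3,r4:Add1
c10: CDB Mul2=2; issue MUL r3<-Mul2 | r0:Mul1,r1:3,r2:4,r3:Mul2,r4:Add1
c11: - | r0:Mul1,r1:3,r2:4,r3:Mul2,r4:Add1
c12: - | r0:Mul1,r1:3,r2:4,r3:Mul2,r4:Add1
c13: CDB Add1=1 | r0:Mul1,r1:3,r2:4,r3:Mul2,r4:1
c14: - | r0:Mul1,r1:3,r2:4,r3:Mul2,r4:1
c15: - | r0:Mul1,r1:3,r2:4,r3:Mul2,r4:1
c16: CDB Add2=-1 | r0:Mul1,r1:3,r2:4,r3:Mul2,r4:1
c17: - | r0:Mul1,r1:3,r2:4,r3:Mul2,r4:1
c18: - | r0:Mul1,r1:3,r2:4,r3:Mul2,r4:1
c19: CDB Add3=3 | r0:Mul1,r1:3,r2:4,r3:Mul2,r4:1
c20: CDB Mul1=-4 | r0:-4,r1:3,r2:4,r3:Mul2,r4:1
c21: - | r0:-4,r1:3,r2:4,r3:Mul2,r4:1

STATUS = VALUE -4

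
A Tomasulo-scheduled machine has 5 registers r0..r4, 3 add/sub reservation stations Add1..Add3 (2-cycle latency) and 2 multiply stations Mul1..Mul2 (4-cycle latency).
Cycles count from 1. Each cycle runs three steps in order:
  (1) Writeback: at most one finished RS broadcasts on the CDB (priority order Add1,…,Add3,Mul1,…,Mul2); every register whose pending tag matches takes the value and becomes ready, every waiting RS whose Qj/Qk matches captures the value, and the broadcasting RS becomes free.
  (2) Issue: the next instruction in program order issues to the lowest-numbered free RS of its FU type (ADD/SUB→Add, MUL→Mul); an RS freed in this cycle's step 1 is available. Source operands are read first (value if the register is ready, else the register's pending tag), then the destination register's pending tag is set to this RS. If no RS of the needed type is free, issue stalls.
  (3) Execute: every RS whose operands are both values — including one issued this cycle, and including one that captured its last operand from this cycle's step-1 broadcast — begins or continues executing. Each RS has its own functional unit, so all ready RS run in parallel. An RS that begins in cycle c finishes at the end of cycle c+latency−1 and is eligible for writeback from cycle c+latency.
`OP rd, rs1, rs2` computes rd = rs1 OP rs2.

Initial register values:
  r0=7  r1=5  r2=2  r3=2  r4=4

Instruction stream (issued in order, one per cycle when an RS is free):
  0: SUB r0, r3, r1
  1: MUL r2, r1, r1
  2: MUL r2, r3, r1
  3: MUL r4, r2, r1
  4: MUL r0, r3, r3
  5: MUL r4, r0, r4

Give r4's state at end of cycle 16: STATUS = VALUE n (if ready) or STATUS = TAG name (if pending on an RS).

STATUS = VALUE 200

  c1: issue SUB r0<-Add1  regs: r0:Add1,r1:5,r2:2,r3:2,r4:4
  c2: issue MUL r2<-Mul1  regs: r0:Add1,r1:5,r2:Mul1,r3:2,r4:4
  c3: CDB Add1=-3; issue MUL r2<-Mul2  regs: r0:-3,r1:5,r2:Mul2,r3:2,r4:4
  c4: stall  regs: r0:-3,r1:5,r2:Mul2,r3:2,r4:4
  c5: stall  regs: r0:-3,r1:5,r2:Mul2,r3:2,r4:4
  c6: CDB Mul1=25; issue MUL r4<-Mul1  regs: r0:-3,r1:5,r2:Mul2,r3:2,r4:Mul1
  c7: CDB Mul2=10; issue MUL r0<-Mul2  regs: r0:Mul2,r1:5,r2:10,r3:2,r4:Mul1
  c8: stall  regs: r0:Mul2,r1:5,r2:10,r3:2,r4:Mul1
  c9: stall  regs: r0:Mul2,r1:5,r2:10,r3:2,r4:Mul1
  c10: stall  regs: r0:Mul2,r1:5,r2:10,r3:2,r4:Mul1
  c11: CDB Mul1=50; issue MUL r4<-Mul1  regs: r0:Mul2,r1:5,r2:10,r3:2,r4:Mul1
  c12: CDB Mul2=4  regs: r0:4,r1:5,r2:10,r3:2,r4:Mul1
  c13: -  regs: r0:4,r1:5,r2:10,r3:2,r4:Mul1
  c14: -  regs: r0:4,r1:5,r2:10,r3:2,r4:Mul1
  c15: -  regs: r0:4,r1:5,r2:10,r3:2,r4:Mul1
  c16: CDB Mul1=200  regs: r0:4,r1:5,r2:10,r3:2,r4:200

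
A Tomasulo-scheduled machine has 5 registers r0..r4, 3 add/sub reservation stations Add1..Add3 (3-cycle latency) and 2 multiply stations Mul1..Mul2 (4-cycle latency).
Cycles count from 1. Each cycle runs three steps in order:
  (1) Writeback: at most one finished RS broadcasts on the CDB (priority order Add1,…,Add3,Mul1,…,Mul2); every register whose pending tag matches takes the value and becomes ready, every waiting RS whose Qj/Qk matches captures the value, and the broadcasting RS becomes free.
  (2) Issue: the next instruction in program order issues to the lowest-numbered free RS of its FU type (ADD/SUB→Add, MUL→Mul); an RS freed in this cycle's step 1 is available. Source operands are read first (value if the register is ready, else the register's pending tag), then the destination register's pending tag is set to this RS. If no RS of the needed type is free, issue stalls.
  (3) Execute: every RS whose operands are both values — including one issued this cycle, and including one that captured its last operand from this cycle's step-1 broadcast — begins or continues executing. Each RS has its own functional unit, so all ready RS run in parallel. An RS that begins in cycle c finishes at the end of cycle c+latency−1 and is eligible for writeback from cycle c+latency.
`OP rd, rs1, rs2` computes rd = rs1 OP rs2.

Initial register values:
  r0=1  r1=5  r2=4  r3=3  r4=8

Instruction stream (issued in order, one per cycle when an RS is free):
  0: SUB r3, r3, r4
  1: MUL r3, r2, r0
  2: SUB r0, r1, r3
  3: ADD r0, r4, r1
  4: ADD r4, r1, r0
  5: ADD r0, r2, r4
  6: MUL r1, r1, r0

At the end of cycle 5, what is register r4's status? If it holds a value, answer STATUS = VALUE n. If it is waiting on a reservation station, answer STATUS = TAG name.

c1: issue SUB r3<-Add1 | r0:1,r1:5,r2:4,r3:Add1,r4:8
c2: issue MUL r3<-Mul1 | r0:1,r1:5,r2:4,r3:Mul1,r4:8
c3: issue SUB r0<-Add2 | r0:Add2,r1:5,r2:4,r3:Mul1,r4:8
c4: CDB Add1=-5; issue ADD r0<-Add1 | r0:Add1,r1:5,r2:4,r3:Mul1,r4:8
c5: issue ADD r4<-Add3 | r0:Add1,r1:5,r2:4,r3:Mul1,r4:Add3

STATUS = TAG Add3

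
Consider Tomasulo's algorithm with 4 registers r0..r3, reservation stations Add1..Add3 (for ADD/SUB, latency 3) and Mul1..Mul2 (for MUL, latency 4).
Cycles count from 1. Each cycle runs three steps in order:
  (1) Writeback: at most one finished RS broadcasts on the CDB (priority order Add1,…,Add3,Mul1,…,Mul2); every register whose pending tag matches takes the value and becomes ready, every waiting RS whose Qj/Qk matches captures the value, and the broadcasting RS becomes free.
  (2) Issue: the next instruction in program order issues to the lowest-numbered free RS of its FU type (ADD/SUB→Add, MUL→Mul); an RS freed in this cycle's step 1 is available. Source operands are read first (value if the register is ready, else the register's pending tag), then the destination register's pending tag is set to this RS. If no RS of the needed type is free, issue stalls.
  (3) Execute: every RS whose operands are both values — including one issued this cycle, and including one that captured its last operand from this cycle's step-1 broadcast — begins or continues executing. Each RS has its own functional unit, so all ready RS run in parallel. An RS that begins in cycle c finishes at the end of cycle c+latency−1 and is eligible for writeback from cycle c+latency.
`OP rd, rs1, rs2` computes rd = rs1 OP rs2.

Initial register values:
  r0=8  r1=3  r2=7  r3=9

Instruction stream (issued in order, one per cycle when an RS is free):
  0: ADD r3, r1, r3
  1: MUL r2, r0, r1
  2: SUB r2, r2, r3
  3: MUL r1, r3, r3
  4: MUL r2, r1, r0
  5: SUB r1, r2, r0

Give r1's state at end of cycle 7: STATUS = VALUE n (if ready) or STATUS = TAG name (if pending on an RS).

STATUS = TAG Add1

cycle 1: issue ADD r3<-Add1 // r0:8,r1:3,r2:7,r3:Add1
cycle 2: issue MUL r2<-Mul1 // r0:8,r1:3,r2:Mul1,r3:Add1
cycle 3: issue SUB r2<-Add2 // r0:8,r1:3,r2:Add2,r3:Add1
cycle 4: CDB Add1=12; issue MUL r1<-Mul2 // r0:8,r1:Mul2,r2:Add2,r3:12
cycle 5: stall // r0:8,r1:Mul2,r2:Add2,r3:12
cycle 6: CDB Mul1=24; issue MUL r2<-Mul1 // r0:8,r1:Mul2,r2:Mul1,r3:12
cycle 7: issue SUB r1<-Add1 // r0:8,r1:Add1,r2:Mul1,r3:12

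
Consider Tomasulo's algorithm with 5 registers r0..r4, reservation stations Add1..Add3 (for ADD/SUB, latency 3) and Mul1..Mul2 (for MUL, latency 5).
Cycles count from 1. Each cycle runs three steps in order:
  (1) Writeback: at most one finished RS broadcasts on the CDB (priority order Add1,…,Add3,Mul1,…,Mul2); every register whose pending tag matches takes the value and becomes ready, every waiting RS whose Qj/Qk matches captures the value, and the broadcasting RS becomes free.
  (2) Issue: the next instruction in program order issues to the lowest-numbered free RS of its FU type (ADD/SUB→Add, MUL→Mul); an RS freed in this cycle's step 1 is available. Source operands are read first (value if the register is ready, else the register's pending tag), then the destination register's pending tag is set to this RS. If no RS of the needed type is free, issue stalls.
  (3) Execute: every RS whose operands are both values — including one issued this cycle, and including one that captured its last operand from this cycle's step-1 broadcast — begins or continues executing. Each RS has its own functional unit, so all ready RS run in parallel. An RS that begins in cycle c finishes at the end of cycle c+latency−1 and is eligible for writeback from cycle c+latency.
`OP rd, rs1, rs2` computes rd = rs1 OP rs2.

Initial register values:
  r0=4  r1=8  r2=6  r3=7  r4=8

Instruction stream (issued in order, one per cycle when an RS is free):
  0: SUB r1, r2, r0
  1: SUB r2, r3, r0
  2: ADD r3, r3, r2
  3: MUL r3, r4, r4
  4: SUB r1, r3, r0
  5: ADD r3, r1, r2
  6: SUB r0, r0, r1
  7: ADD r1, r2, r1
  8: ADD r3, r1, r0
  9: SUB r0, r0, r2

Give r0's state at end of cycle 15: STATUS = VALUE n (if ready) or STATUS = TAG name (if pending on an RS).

STATUS = TAG Add3

  c1: issue SUB r1<-Add1  regs: r0:4,r1:Add1,r2:6,r3:7,r4:8
  c2: issue SUB r2<-Add2  regs: r0:4,r1:Add1,r2:Add2,r3:7,r4:8
  c3: issue ADD r3<-Add3  regs: r0:4,r1:Add1,r2:Add2,r3:Add3,r4:8
  c4: CDB Add1=2; issue MUL r3<-Mul1  regs: r0:4,r1:2,r2:Add2,r3:Mul1,r4:8
  c5: CDB Add2=3; issue SUB r1<-Add1  regs: r0:4,r1:Add1,r2:3,r3:Mul1,r4:8
  c6: issue ADD r3<-Add2  regs: r0:4,r1:Add1,r2:3,r3:Add2,r4:8
  c7: stall  regs: r0:4,r1:Add1,r2:3,r3:Add2,r4:8
  c8: CDB Add3=10; issue SUB r0<-Add3  regs: r0:Add3,r1:Add1,r2:3,r3:Add2,r4:8
  c9: CDB Mul1=64; stall  regs: r0:Add3,r1:Add1,r2:3,r3:Add2,r4:8
  c10: stall  regs: r0:Add3,r1:Add1,r2:3,r3:Add2,r4:8
  c11: stall  regs: r0:Add3,r1:Add1,r2:3,r3:Add2,r4:8
  c12: CDB Add1=60; issue ADD r1<-Add1  regs: r0:Add3,r1:Add1,r2:3,r3:Add2,r4:8
  c13: stall  regs: r0:Add3,r1:Add1,r2:3,r3:Add2,r4:8
  c14: stall  regs: r0:Add3,r1:Add1,r2:3,r3:Add2,r4:8
  c15: CDB Add1=63; issue ADD r3<-Add1  regs: r0:Add3,r1:63,r2:3,r3:Add1,r4:8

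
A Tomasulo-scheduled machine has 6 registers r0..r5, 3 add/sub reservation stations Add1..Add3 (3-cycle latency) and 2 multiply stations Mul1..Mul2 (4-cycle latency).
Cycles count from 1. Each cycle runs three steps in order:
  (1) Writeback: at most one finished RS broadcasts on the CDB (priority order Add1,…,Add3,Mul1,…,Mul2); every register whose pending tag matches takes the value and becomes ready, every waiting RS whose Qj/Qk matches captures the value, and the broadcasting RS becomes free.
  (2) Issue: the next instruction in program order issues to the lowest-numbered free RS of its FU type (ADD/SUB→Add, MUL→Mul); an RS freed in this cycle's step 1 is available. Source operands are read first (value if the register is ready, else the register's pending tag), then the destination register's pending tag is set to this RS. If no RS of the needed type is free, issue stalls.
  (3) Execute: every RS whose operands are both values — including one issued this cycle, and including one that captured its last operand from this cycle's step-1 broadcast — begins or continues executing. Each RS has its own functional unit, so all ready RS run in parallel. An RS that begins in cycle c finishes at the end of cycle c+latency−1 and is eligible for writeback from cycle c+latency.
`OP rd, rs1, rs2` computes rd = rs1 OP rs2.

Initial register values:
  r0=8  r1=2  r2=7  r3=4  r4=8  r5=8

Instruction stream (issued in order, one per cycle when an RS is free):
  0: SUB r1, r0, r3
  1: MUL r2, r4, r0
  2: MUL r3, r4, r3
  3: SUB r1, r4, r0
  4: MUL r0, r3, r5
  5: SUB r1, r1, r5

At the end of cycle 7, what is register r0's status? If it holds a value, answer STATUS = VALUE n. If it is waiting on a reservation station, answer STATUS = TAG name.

STATUS = TAG Mul1

  c1: issue SUB r1<-Add1  regs: r0:8,r1:Add1,r2:7,r3:4,r4:8,r5:8
  c2: issue MUL r2<-Mul1  regs: r0:8,r1:Add1,r2:Mul1,r3:4,r4:8,r5:8
  c3: issue MUL r3<-Mul2  regs: r0:8,r1:Add1,r2:Mul1,r3:Mul2,r4:8,r5:8
  c4: CDB Add1=4; issue SUB r1<-Add1  regs: r0:8,r1:Add1,r2:Mul1,r3:Mul2,r4:8,r5:8
  c5: stall  regs: r0:8,r1:Add1,r2:Mul1,r3:Mul2,r4:8,r5:8
  c6: CDB Mul1=64; issue MUL r0<-Mul1  regs: r0:Mul1,r1:Add1,r2:64,r3:Mul2,r4:8,r5:8
  c7: CDB Add1=0; issue SUB r1<-Add1  regs: r0:Mul1,r1:Add1,r2:64,r3:Mul2,r4:8,r5:8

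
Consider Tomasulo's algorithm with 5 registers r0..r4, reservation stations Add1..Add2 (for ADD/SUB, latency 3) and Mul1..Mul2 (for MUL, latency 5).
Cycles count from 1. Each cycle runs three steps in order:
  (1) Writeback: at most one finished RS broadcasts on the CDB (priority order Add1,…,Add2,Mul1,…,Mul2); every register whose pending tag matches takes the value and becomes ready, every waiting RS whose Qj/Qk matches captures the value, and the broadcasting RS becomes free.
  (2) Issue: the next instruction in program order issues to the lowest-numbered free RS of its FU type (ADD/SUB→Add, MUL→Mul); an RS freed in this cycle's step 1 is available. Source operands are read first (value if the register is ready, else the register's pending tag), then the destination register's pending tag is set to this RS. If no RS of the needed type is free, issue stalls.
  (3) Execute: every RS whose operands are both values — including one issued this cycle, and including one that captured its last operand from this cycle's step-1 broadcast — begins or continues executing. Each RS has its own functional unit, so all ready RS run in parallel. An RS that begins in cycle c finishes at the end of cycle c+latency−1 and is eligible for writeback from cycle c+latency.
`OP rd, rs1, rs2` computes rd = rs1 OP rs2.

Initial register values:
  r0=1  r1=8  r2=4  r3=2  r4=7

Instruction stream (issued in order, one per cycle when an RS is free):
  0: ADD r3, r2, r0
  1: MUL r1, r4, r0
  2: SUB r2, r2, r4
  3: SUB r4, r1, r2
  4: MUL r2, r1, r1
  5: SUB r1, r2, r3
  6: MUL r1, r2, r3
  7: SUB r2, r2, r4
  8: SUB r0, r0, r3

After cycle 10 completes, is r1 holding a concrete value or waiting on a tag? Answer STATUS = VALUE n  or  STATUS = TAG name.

STATUS = TAG Mul1

cycle 1: issue ADD r3<-Add1 // r0:1,r1:8,r2:4,r3:Add1,r4:7
cycle 2: issue MUL r1<-Mul1 // r0:1,r1:Mul1,r2:4,r3:Add1,r4:7
cycle 3: issue SUB r2<-Add2 // r0:1,r1:Mul1,r2:Add2,r3:Add1,r4:7
cycle 4: CDB Add1=5; issue SUB r4<-Add1 // r0:1,r1:Mul1,r2:Add2,r3:5,r4:Add1
cycle 5: issue MUL r2<-Mul2 // r0:1,r1:Mul1,r2:Mul2,r3:5,r4:Add1
cycle 6: CDB Add2=-3; issue SUB r1<-Add2 // r0:1,r1:Add2,r2:Mul2,r3:5,r4:Add1
cycle 7: CDB Mul1=7; issue MUL r1<-Mul1 // r0:1,r1:Mul1,r2:Mul2,r3:5,r4:Add1
cycle 8: stall // r0:1,r1:Mul1,r2:Mul2,r3:5,r4:Add1
cycle 9: stall // r0:1,r1:Mul1,r2:Mul2,r3:5,r4:Add1
cycle 10: CDB Add1=10; issue SUB r2<-Add1 // r0:1,r1:Mul1,r2:Add1,r3:5,r4:10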